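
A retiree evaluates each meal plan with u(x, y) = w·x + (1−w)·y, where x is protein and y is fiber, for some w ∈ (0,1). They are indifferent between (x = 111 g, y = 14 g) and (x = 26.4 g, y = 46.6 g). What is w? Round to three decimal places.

Equating utilities: w·111 + (1−w)·14 = w·26.4 + (1−w)·46.6.
Rearranging, 84.6·w − 32.6·(1−w) = 0.
Hence w = 32.6/(84.6+32.6) = 32.6/117.2 = 0.278.

w = 0.278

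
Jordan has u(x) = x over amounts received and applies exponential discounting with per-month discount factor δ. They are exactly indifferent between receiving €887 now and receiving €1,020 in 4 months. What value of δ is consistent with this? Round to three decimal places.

The payoff in 4 months is discounted by δ^4, so u(887) = δ^4·u(1020) and δ^4 = u(887)/u(1020).
With u(x) = x: δ^4 = 887/1020 = 0.86961.
Hence δ = (0.86961)^(1/4) = 0.96567.

δ ≈ 0.966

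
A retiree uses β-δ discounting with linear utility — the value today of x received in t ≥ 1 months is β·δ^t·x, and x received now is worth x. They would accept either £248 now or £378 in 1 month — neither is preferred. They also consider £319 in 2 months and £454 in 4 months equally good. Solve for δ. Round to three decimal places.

From the later pair, β·δ^2·319 = β·δ^4·454; dividing through, δ^2 = 319/454 = 0.70264, so δ = 0.83824.

δ ≈ 0.838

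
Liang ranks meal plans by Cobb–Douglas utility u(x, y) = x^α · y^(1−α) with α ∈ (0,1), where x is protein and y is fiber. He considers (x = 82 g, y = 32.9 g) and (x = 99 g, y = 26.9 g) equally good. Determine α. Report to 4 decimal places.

The Cobb–Douglas utilities coincide, so 82^α·32.9^(1−α) = 99^α·26.9^(1−α).
(82/99)^α = (26.9/32.9)^(1−α); take logs: α·ln(82/99) = (1−α)·ln(26.9/32.9), i.e. α·-0.1884006 = (1−α)·-0.2013464.
So α/(1−α) = (-0.2013464)/(-0.1884006) = 1.0687142, and α = 1.0687142/2.0687142 ≈ 0.5166.

α ≈ 0.5166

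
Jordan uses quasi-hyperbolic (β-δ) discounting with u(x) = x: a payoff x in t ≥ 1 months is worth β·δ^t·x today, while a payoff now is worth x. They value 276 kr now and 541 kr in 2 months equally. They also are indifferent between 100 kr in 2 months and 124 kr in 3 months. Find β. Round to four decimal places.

The second indifference involves only future payoffs, so β cancels: β·δ^2·100 = β·δ^3·124, giving δ = 100/124 = 0.80645.
Now use the now-vs-future pair: 276 = β·δ^2·541 gives β = 276/(0.65036·541) ≈ 0.7844.

β ≈ 0.7844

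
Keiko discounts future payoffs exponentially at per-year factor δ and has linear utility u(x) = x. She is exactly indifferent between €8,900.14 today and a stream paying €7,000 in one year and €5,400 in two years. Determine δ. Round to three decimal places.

Present value of the stream is 7000·δ + 5400·δ². Indifference gives 7000δ + 5400δ² = 8900.14.
So 5400δ² + 7000δ − 8900.14 = 0.
δ = (−7000 + √(7000² + 4·5400·8900.14)) / (2·5400) = (−7000 + √241243024.00) / 10800 ≈ 0.790.

δ ≈ 0.790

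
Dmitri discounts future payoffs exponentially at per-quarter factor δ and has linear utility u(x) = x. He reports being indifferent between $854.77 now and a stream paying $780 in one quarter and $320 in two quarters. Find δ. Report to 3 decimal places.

Present value of the stream is 780·δ + 320·δ². Indifference gives 780δ + 320δ² = 854.77.
So 320δ² + 780δ − 854.77 = 0.
The positive root is δ = [−780 + √(780² + 4·320·854.77)] / (2·320) = (−780 + 1304.801)/640 ≈ 0.820.

δ ≈ 0.820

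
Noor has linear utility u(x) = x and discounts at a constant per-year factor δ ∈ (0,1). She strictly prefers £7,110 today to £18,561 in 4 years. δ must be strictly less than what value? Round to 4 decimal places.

The preference means 7110 > δ^4·18561.
Dividing by 18561: δ^4 < 0.38306. Both sides are positive, so the 4th root keeps the direction.
δ < (7110/18561)^(1/4) ≈ 0.7867.

δ < 0.7867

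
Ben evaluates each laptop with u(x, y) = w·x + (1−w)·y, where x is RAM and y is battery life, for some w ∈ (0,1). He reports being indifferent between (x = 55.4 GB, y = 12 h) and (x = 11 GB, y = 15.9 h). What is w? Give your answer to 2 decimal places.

Indifference: w·55.4 + (1−w)·12 = w·11 + (1−w)·15.9.
Rearranging, 44.4·w − 3.9·(1−w) = 0.
So w/(1−w) = 3.9/44.4 = 0.0878, giving w = 3.9/(44.4+3.9) = 0.08.

w = 0.08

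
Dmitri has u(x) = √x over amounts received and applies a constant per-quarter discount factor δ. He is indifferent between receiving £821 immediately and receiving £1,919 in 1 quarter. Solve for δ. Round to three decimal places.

The payoff in 1 quarter is discounted by δ, so u(821) = δ·u(1919) and δ = u(821)/u(1919).
Since u(x) = √x, δ = √(821/1919) = 0.65408.

δ ≈ 0.654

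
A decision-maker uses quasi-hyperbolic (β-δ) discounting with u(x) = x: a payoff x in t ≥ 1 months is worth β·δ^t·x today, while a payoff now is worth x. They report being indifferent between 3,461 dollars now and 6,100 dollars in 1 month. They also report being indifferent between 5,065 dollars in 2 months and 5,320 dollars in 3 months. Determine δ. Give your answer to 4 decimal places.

The second indifference involves only future payoffs, so β cancels: β·δ^2·5065 = β·δ^3·5320, giving δ = 5065/5320 = 0.95207.

δ ≈ 0.9521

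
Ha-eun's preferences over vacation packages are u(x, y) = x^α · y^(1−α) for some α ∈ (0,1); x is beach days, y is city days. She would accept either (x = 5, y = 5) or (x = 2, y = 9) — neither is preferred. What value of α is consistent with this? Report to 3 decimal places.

α ≈ 0.391

Indifference: 5^α · 5^(1−α) = 2^α · 9^(1−α).
Rearrange to (5/2)^α = (9/5)^(1−α) and take logs: α·0.916291 = (1−α)·0.587787.
With A = 0.916291 and B = 0.587787: α·A = (1−α)·B, so α = B/(A+B) = 0.587787/1.504078 ≈ 0.391.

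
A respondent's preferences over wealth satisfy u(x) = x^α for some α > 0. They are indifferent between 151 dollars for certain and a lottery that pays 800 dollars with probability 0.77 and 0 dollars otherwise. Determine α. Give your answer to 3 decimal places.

Since u(0) = 0, the lottery's EU is 0.77·800^α.
Equating: 151^α = 0.77·800^α, i.e. 0.1888^α = 0.77.
Take logs: α = ln 0.77 / ln(151/800) ≈ 0.15676.

α ≈ 0.157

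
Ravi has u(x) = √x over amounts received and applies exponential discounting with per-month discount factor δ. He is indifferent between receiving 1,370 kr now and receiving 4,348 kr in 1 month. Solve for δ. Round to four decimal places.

The payoff in 1 month is discounted by δ, so u(1370) = δ·u(4348) and δ = u(1370)/u(4348).
With u(x) = √x: δ = √1370/√4348 = √(1370/4348) = 0.56133.

δ ≈ 0.5613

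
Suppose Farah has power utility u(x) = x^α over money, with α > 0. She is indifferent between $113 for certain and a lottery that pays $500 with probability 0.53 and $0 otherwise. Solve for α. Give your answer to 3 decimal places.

Since u(0) = 0, the lottery's EU is 0.53·500^α.
Indifference: 113^α = 0.53·500^α, so (113/500)^α = 0.53.
Taking logs: α·ln(113/500) = ln(0.53), so α = -0.634878 / -1.487220 ≈ 0.427.

α ≈ 0.427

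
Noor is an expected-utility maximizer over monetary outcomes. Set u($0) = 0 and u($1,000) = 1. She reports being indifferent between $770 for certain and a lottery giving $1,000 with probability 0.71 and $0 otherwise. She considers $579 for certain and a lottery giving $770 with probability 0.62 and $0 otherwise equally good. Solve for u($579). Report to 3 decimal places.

From the first indifference, u($770) = 0.71·u($1,000) + 0.29·u($0) = 0.71·1 + 0.29·0 = 0.71.
Chaining: u($579) = 0.62·0.71 + 0.38·0.00 = 0.4402.

0.440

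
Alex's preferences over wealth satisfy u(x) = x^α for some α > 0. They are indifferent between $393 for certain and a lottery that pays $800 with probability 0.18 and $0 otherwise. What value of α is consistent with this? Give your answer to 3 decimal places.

α ≈ 2.412

Since u(0) = 0, the lottery's EU is 0.18·800^α.
Setting u(393) equal to that: 393^α = 0.18·800^α ⇒ (393/800)^α = 0.18.
α = ln(0.18) / ln(393/800) = -1.714798/-0.710802 ≈ 2.412.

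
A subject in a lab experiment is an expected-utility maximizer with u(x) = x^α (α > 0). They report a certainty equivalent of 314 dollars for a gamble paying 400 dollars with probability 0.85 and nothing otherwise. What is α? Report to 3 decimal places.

The lottery's expected utility is 0.85·u(400) + 0.15·u(0) = 0.85·400^α (since u(0) = 0 for α > 0).
Setting u(314) equal to that: 314^α = 0.85·400^α ⇒ (314/400)^α = 0.85.
Take logs: α = ln 0.85 / ln(314/400) ≈ 0.67137.

α ≈ 0.671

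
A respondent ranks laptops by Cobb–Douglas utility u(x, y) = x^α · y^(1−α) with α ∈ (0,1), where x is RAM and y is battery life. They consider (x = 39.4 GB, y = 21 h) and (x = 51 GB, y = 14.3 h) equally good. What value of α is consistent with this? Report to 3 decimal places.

α ≈ 0.598

Set the two utilities equal: 39.4^α·21^(1−α) = 51^α·14.3^(1−α).
(39.4/51)^α = (14.3/21)^(1−α); take logs: α·ln(39.4/51) = (1−α)·ln(14.3/21), i.e. α·-0.258060 = (1−α)·-0.384263.
With A = -0.258060 and B = -0.384263: α·A = (1−α)·B, so α = B/(A+B) = -0.384263/-0.642323 ≈ 0.598.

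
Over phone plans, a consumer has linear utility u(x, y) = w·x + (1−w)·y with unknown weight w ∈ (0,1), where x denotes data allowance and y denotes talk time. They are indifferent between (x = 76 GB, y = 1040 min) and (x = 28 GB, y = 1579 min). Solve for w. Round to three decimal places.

u(76,1040) = u(28,1579) means w·76 + (1−w)·1040 = w·28 + (1−w)·1579.
w·(76−28) = (1−w)·(1579−1040), i.e. w·48 = (1−w)·539.
The marginal rate of substitution is 539/48, so w = 539/(48+539) = 0.918.

w = 0.918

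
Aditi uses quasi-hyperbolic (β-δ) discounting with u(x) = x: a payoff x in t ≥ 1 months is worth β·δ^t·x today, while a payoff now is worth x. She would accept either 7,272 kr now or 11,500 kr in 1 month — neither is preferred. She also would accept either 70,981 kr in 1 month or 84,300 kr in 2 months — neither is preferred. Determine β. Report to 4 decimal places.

Both payoffs in the second observation are in the future, so β drops out: δ^1·70981 = δ^2·84300 ⇒ δ = 70981/84300 = 0.84200.
Substituting δ into 7272 = β·δ·11500: β = 7272/(9683.055) ≈ 0.7510.

β ≈ 0.7510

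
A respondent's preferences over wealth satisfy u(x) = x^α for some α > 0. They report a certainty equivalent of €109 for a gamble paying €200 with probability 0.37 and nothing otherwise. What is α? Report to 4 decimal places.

Since u(0) = 0, the lottery's EU is 0.37·200^α.
Equating: 109^α = 0.37·200^α, i.e. 0.5450^α = 0.37.
Taking logs: α·ln(109/200) = ln(0.37), so α = -0.9942523 / -0.6069695 ≈ 1.6381.

α ≈ 1.6381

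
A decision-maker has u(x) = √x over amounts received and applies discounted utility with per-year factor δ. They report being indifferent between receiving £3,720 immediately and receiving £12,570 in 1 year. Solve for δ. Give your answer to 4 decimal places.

δ ≈ 0.5440

Equating discounted utilities: u(3720) = δ·u(12570) ⇒ δ = u(3720)/u(12570).
Since u(x) = √x, δ = √(3720/12570) = 0.54401.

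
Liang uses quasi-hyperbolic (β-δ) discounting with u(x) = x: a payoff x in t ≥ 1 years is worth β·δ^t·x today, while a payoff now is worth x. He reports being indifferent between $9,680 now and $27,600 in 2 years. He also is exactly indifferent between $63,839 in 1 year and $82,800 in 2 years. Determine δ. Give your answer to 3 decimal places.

δ ≈ 0.771

The second indifference involves only future payoffs, so β cancels: β·δ^1·63839 = β·δ^2·82800, giving δ = 63839/82800 = 0.77100.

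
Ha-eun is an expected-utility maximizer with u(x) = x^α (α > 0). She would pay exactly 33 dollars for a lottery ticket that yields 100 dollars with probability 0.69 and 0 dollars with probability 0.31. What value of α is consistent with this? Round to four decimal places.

α ≈ 0.3347

The lottery's expected utility is 0.69·u(100) + 0.31·u(0) = 0.69·100^α (since u(0) = 0 for α > 0).
Indifference: 33^α = 0.69·100^α, so (33/100)^α = 0.69.
Take logs: α = ln 0.69 / ln(33/100) ≈ 0.334695.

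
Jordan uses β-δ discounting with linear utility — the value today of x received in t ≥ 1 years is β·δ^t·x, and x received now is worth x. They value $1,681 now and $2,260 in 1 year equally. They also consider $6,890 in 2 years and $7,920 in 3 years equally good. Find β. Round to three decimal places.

β ≈ 0.855

From the later pair, β·δ^2·6890 = β·δ^3·7920; dividing through, δ = 6890/7920 = 0.86995.
Now use the now-vs-future pair: 1681 = β·δ·2260 gives β = 1681/(0.86995·2260) ≈ 0.855.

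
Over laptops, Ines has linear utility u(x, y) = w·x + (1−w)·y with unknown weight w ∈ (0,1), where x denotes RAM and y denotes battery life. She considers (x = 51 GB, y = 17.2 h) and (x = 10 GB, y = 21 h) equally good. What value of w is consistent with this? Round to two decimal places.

Equating utilities: w·51 + (1−w)·17.2 = w·10 + (1−w)·21.
Collecting terms: w·41 = (1−w)·3.8.
So w/(1−w) = 3.8/41 = 0.0927, giving w = 3.8/(41+3.8) = 0.08.

w = 0.08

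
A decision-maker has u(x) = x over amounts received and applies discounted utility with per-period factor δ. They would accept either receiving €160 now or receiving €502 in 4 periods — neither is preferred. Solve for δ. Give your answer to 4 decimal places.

δ ≈ 0.7514

Indifference means u(160) = δ^4 · u(502), so δ^4 = u(160)/u(502).
With u(x) = x: δ^4 = 160/502 = 0.31873.
Taking the 4th root: δ = 0.31873^(1/4) ≈ 0.7514.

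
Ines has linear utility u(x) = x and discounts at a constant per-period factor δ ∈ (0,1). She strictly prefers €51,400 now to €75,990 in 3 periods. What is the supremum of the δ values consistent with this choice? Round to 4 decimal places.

Comparing present values: 51400 > δ^3·75990.
Hence δ^3 < 51400/75990 = 0.67640, and x ↦ x^(1/3) is increasing on (0,∞).
δ < (51400/75990)^(1/3) ≈ 0.8778.

δ < 0.8778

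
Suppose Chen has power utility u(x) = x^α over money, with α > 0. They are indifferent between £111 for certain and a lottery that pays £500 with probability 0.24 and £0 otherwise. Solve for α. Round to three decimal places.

EU(lottery) = 0.24·500^α + 0.76·0 = 0.24·500^α.
Equating: 111^α = 0.24·500^α, i.e. 0.2220^α = 0.24.
α = ln(0.24) / ln(111/500) = -1.427116/-1.505078 ≈ 0.948.

α ≈ 0.948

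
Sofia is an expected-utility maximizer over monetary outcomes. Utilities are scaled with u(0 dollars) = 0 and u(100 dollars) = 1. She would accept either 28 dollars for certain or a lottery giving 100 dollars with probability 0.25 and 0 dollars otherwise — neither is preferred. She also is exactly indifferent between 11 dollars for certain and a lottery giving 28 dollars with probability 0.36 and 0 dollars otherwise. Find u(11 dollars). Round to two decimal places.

0.09

First, u(28 dollars) = 0.25·u(100 dollars) + 0.75·u(0 dollars) = 0.25.
Chaining: u(11 dollars) = 0.36·0.25 + 0.64·0.00 = 0.0900.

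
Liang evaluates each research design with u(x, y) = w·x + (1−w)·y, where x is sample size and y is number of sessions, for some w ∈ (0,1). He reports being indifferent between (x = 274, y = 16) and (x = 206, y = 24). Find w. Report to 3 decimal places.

w = 0.105

Equating utilities: w·274 + (1−w)·16 = w·206 + (1−w)·24.
Rearranging, 68·w − 8·(1−w) = 0.
Hence w = 8/(68+8) = 8/76 = 0.105.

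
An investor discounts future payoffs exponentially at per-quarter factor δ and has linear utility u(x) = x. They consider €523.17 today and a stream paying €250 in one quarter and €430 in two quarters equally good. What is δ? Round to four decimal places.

The stream is worth 250δ + 430δ² today, so 250δ + 430δ² = 523.17.
So 430δ² + 250δ − 523.17 = 0.
The positive root is δ = [−250 + √(250² + 4·430·523.17)] / (2·430) = (−250 + 980.996)/860 ≈ 0.8500.

δ ≈ 0.8500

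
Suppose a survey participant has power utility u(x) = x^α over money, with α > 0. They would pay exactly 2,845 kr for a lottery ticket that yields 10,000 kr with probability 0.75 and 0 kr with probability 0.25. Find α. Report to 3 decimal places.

Since u(0) = 0, the lottery's EU is 0.75·10000^α.
Setting u(2845) equal to that: 2845^α = 0.75·10000^α ⇒ (2845/10000)^α = 0.75.
α = ln(0.75) / ln(2845/10000) = -0.287682/-1.257022 ≈ 0.229.

α ≈ 0.229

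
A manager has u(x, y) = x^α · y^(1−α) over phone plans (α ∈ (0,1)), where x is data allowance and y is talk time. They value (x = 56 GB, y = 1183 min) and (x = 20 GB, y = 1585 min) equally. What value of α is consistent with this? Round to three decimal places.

α ≈ 0.221

The Cobb–Douglas utilities coincide, so 56^α·1183^(1−α) = 20^α·1585^(1−α).
(56/20)^α = (1585/1183)^(1−α); take logs: α·ln(56/20) = (1−α)·ln(1585/1183), i.e. α·1.029619 = (1−α)·0.292531.
Thus α·(1.322150) = 0.292531, so α = 0.292531/1.322150 ≈ 0.221.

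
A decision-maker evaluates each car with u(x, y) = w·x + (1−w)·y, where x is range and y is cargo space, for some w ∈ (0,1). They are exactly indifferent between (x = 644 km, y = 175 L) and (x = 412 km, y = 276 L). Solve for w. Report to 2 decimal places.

Indifference: w·644 + (1−w)·175 = w·412 + (1−w)·276.
w·(644−412) = (1−w)·(276−175), i.e. w·232 = (1−w)·101.
So w/(1−w) = 101/232 = 0.4353, giving w = 101/(232+101) = 0.30.

w = 0.30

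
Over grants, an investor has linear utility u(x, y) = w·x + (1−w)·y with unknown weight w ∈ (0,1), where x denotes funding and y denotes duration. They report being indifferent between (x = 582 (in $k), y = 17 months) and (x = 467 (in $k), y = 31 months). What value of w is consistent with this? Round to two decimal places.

w = 0.11

u(582,17) = u(467,31) means w·582 + (1−w)·17 = w·467 + (1−w)·31.
Collecting terms: w·115 = (1−w)·14.
The marginal rate of substitution is 14/115, so w = 14/(115+14) = 0.11.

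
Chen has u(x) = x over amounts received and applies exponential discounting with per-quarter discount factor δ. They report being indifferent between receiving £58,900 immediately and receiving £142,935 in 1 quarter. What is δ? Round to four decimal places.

δ ≈ 0.4121

The payoff in 1 quarter is discounted by δ, so u(58900) = δ·u(142935) and δ = u(58900)/u(142935).
With u(x) = x: δ = 58900/142935 = 0.41208.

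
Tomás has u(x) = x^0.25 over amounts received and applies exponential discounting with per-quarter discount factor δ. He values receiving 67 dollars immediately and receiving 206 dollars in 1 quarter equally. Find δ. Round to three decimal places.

δ ≈ 0.755

Equating discounted utilities: u(67) = δ·u(206) ⇒ δ = u(67)/u(206).
Since u(x) = x^0.25, δ = (67/206)^0.25 = 0.32524^0.25 = 0.75518.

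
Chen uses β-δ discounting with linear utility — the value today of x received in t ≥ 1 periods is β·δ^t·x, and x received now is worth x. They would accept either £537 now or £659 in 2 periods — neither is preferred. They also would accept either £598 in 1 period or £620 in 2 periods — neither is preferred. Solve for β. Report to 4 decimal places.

The second indifference involves only future payoffs, so β cancels: β·δ^1·598 = β·δ^2·620, giving δ = 598/620 = 0.96452.
Substituting δ into 537 = β·δ^2·659: β = 537/(613.062) ≈ 0.8759.

β ≈ 0.8759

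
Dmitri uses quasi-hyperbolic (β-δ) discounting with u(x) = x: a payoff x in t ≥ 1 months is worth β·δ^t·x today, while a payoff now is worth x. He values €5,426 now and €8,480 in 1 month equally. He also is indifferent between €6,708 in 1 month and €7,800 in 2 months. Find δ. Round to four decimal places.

δ ≈ 0.8600

The second indifference involves only future payoffs, so β cancels: β·δ^1·6708 = β·δ^2·7800, giving δ = 6708/7800 = 0.86000.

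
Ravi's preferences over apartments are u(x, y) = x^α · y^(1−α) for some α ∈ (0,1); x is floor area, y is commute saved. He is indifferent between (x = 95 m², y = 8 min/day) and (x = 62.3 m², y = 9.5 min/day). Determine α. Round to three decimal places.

α ≈ 0.289

Indifference: 95^α · 8^(1−α) = 62.3^α · 9.5^(1−α).
Rearrange to (95/62.3)^α = (9.5/8)^(1−α) and take logs: α·0.421915 = (1−α)·0.171850.
With A = 0.421915 and B = 0.171850: α·A = (1−α)·B, so α = B/(A+B) = 0.171850/0.593765 ≈ 0.289.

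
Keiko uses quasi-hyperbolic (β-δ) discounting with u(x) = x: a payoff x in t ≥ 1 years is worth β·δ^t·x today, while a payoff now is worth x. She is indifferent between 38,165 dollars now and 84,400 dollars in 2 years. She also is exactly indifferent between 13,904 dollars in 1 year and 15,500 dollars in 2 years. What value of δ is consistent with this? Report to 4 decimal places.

From the later pair, β·δ^1·13904 = β·δ^2·15500; dividing through, δ = 13904/15500 = 0.89703.

δ ≈ 0.8970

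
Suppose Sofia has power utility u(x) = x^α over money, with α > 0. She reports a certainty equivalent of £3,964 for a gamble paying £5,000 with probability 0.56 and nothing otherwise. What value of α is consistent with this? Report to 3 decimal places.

EU(lottery) = 0.56·5000^α + 0.44·0 = 0.56·5000^α.
Equating: 3964^α = 0.56·5000^α, i.e. 0.7928^α = 0.56.
α = ln(0.56) / ln(3964/5000) = -0.579818/-0.232184 ≈ 2.497.

α ≈ 2.497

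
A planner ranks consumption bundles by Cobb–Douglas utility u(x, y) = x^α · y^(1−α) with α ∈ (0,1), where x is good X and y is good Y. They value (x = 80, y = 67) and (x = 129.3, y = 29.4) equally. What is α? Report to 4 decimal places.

α ≈ 0.6318

Indifference: 80^α · 67^(1−α) = 129.3^α · 29.4^(1−α).
Taking logs: α·ln 80 + (1−α)·ln 67 = α·ln 129.3 + (1−α)·ln 29.4, i.e. α·-0.4801087 = (1−α)·-0.8236979.
Thus α·(-1.3038066) = -0.8236979, so α = -0.8236979/-1.3038066 ≈ 0.6318.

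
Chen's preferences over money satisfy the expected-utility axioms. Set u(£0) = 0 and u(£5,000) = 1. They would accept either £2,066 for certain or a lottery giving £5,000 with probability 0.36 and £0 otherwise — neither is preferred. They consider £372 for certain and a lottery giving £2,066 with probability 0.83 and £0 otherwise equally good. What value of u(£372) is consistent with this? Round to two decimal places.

From the first indifference, u(£2,066) = 0.36·u(£5,000) + 0.64·u(£0) = 0.36·1 + 0.64·0 = 0.36.
Then u(£372) = 0.83·u(£2,066) + 0.17·u(£0) = 0.83·0.36 + 0.17·0.00 = 0.2988.

0.30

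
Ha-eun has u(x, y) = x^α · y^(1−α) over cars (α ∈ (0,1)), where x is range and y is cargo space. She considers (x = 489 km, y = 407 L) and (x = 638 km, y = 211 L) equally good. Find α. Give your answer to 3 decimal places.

α ≈ 0.712

The Cobb–Douglas utilities coincide, so 489^α·407^(1−α) = 638^α·211^(1−α).
Rearrange to (489/638)^α = (211/407)^(1−α) and take logs: α·-0.265976 = (1−α)·-0.656955.
So α/(1−α) = (-0.656955)/(-0.265976) = 2.469978, and α = 2.469978/3.469978 ≈ 0.712.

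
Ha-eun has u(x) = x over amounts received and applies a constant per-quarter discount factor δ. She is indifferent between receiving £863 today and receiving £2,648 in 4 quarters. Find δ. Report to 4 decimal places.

δ ≈ 0.7556

Equating discounted utilities: u(863) = δ^4·u(2648) ⇒ δ^4 = u(863)/u(2648).
With u(x) = x: δ^4 = 863/2648 = 0.32591.
Hence δ = (0.32591)^(1/4) = 0.755567.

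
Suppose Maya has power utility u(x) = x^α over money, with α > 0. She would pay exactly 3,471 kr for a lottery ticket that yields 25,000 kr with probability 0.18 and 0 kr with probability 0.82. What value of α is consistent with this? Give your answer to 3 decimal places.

α ≈ 0.869

Since u(0) = 0, the lottery's EU is 0.18·25000^α.
Setting u(3471) equal to that: 3471^α = 0.18·25000^α ⇒ (3471/25000)^α = 0.18.
Take logs: α = ln 0.18 / ln(3471/25000) ≈ 0.86850.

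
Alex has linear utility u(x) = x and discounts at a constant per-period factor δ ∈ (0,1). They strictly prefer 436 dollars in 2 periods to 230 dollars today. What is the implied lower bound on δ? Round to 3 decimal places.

δ > 0.726

Under u(x) = x this choice says 230 < δ^2·436.
Dividing by 436: δ^2 > 0.52752. Both sides are positive, so the square root keeps the direction.
δ > (230/436)^(1/2) ≈ 0.726.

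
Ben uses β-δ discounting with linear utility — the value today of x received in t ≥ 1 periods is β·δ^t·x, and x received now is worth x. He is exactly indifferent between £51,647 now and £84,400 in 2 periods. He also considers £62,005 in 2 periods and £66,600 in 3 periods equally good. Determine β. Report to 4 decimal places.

Both payoffs in the second observation are in the future, so β drops out: δ^2·62005 = δ^3·66600 ⇒ δ = 62005/66600 = 0.93101.
Substituting δ into 51647 = β·δ^2·84400: β = 51647/(73155.572) ≈ 0.7060.

β ≈ 0.7060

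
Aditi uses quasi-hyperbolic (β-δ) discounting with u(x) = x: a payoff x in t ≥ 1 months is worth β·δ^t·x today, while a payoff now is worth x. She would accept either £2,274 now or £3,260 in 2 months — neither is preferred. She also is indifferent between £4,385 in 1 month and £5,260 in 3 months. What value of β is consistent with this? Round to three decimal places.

The second indifference involves only future payoffs, so β cancels: β·δ^1·4385 = β·δ^3·5260, giving δ^2 = 4385/5260 = 0.83365, so δ = 0.91304.
Now use the now-vs-future pair: 2274 = β·δ^2·3260 gives β = 2274/(0.83365·3260) ≈ 0.837.

β ≈ 0.837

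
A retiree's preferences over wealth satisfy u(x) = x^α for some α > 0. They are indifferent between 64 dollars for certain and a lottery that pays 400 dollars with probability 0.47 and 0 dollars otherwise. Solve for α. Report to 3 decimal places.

α ≈ 0.412

The lottery's expected utility is 0.47·u(400) + 0.53·u(0) = 0.47·400^α (since u(0) = 0 for α > 0).
Equating: 64^α = 0.47·400^α, i.e. 0.1600^α = 0.47.
Taking logs: α·ln(64/400) = ln(0.47), so α = -0.755023 / -1.832581 ≈ 0.412.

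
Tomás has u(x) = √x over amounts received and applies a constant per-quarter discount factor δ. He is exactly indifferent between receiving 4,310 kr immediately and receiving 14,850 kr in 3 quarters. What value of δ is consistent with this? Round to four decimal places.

δ ≈ 0.8137

Equating discounted utilities: u(4310) = δ^3·u(14850) ⇒ δ^3 = u(4310)/u(14850).
With u(x) = √x: δ^3 = √4310/√14850 = √(4310/14850) = 0.53874.
Hence δ = (0.53874)^(1/3) = 0.813689.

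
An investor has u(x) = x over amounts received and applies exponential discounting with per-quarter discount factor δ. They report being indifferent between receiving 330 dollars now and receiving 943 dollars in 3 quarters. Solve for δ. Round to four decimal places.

δ ≈ 0.7047

The payoff in 3 quarters is discounted by δ^3, so u(330) = δ^3·u(943) and δ^3 = u(330)/u(943).
With u(x) = x: δ^3 = 330/943 = 0.34995.
So δ = 0.34995^(1/3) ≈ 0.7047.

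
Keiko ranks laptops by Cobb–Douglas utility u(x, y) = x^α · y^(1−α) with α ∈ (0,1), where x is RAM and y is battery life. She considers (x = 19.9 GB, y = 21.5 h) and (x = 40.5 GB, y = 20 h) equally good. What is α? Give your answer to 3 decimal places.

The Cobb–Douglas utilities coincide, so 19.9^α·21.5^(1−α) = 40.5^α·20^(1−α).
Taking logs: α·ln 19.9 + (1−α)·ln 21.5 = α·ln 40.5 + (1−α)·ln 20, i.e. α·-0.710582 = (1−α)·-0.072321.
Thus α·(-0.782903) = -0.072321, so α = -0.072321/-0.782903 ≈ 0.092.

α ≈ 0.092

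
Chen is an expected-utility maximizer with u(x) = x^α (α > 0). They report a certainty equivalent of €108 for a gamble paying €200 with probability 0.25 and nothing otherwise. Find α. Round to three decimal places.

Since u(0) = 0, the lottery's EU is 0.25·200^α.
Indifference: 108^α = 0.25·200^α, so (108/200)^α = 0.25.
α = ln(0.25) / ln(108/200) = -1.386294/-0.616186 ≈ 2.250.

α ≈ 2.250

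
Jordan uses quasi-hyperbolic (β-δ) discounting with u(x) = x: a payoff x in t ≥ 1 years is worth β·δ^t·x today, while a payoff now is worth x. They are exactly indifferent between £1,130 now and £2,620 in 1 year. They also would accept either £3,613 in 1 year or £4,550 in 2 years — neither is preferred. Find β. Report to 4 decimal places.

Both payoffs in the second observation are in the future, so β drops out: δ^1·3613 = δ^2·4550 ⇒ δ = 3613/4550 = 0.79407.
The first indifference: 1130 = β·δ·2620, so β = 1130/(δ·2620) = 1130/(0.79407·2620) ≈ 0.5432.

β ≈ 0.5432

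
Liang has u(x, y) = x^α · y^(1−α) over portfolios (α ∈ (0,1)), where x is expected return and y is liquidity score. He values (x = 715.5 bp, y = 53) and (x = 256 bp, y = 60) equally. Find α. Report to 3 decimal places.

Set the two utilities equal: 715.5^α·53^(1−α) = 256^α·60^(1−α).
(715.5/256)^α = (60/53)^(1−α); take logs: α·ln(715.5/256) = (1−α)·ln(60/53), i.e. α·1.027804 = (1−α)·0.124053.
So α/(1−α) = (0.124053)/(1.027804) = 0.120697, and α = 0.120697/1.120697 ≈ 0.108.

α ≈ 0.108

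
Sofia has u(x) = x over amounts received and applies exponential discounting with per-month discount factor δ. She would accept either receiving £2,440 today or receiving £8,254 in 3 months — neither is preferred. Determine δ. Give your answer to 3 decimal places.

Indifference means u(2440) = δ^3 · u(8254), so δ^3 = u(2440)/u(8254).
With u(x) = x: δ^3 = 2440/8254 = 0.29561.
Taking the cube root: δ = 0.29561^(1/3) ≈ 0.666.

δ ≈ 0.666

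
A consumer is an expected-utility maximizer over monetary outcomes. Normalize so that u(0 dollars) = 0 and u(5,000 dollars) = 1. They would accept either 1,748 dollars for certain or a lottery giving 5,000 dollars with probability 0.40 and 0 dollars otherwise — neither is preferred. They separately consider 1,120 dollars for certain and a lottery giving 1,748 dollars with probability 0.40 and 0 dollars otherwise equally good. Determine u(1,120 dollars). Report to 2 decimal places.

First, u(1,748 dollars) = 0.40·u(5,000 dollars) + 0.60·u(0 dollars) = 0.40.
Then u(1,120 dollars) = 0.40·u(1,748 dollars) + 0.60·u(0 dollars) = 0.40·0.40 + 0.60·0.00 = 0.1600.

0.16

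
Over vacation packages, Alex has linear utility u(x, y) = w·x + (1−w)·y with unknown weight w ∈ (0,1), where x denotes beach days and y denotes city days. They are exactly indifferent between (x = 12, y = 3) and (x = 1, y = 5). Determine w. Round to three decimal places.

Indifference: w·12 + (1−w)·3 = w·1 + (1−w)·5.
Rearranging, 11·w − 2·(1−w) = 0.
The marginal rate of substitution is 2/11, so w = 2/(11+2) = 0.154.

w = 0.154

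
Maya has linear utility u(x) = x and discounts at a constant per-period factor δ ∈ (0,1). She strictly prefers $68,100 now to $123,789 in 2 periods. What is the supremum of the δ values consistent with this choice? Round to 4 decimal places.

δ < 0.7417

Under u(x) = x this choice says 68100 > δ^2·123789.
So δ^2 < 68100/123789 = 0.55013; taking the square root of both positive sides preserves the inequality.
δ < 0.55013^(1/2) = 0.7417.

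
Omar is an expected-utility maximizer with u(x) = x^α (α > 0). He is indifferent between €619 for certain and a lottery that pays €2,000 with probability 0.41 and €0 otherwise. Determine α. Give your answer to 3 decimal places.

The lottery's expected utility is 0.41·u(2000) + 0.59·u(0) = 0.41·2000^α (since u(0) = 0 for α > 0).
Setting u(619) equal to that: 619^α = 0.41·2000^α ⇒ (619/2000)^α = 0.41.
Taking logs: α·ln(619/2000) = ln(0.41), so α = -0.891598 / -1.172797 ≈ 0.760.

α ≈ 0.760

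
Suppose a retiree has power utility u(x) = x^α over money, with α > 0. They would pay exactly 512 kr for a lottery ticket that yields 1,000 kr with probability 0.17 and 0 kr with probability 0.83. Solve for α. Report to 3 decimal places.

α ≈ 2.647

The lottery's expected utility is 0.17·u(1000) + 0.83·u(0) = 0.17·1000^α (since u(0) = 0 for α > 0).
Equating: 512^α = 0.17·1000^α, i.e. 0.5120^α = 0.17.
Taking logs: α·ln(512/1000) = ln(0.17), so α = -1.771957 / -0.669431 ≈ 2.647.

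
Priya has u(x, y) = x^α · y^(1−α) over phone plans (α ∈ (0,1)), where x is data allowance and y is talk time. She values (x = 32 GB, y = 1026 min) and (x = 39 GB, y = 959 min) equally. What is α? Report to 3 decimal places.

Indifference: 32^α · 1026^(1−α) = 39^α · 959^(1−α).
Rearrange to (32/39)^α = (959/1026)^(1−α) and take logs: α·-0.197826 = (1−α)·-0.067532.
Thus α·(-0.265358) = -0.067532, so α = -0.067532/-0.265358 ≈ 0.254.

α ≈ 0.254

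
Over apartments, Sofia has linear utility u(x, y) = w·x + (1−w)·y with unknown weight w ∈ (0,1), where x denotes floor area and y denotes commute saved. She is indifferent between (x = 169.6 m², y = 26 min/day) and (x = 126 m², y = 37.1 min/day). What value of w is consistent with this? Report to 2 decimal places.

Indifference: w·169.6 + (1−w)·26 = w·126 + (1−w)·37.1.
w·(169.6−126) = (1−w)·(37.1−26), i.e. w·43.6 = (1−w)·11.1.
Hence w = 11.1/(43.6+11.1) = 11.1/54.7 = 0.20.

w = 0.20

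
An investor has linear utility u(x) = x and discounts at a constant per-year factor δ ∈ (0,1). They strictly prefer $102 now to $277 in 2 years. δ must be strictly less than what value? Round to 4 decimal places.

δ < 0.6068

Under u(x) = x this choice says 102 > δ^2·277.
Hence δ^2 < 102/277 = 0.36823, and x ↦ x^(1/2) is increasing on (0,∞).
δ < (102/277)^(1/2) ≈ 0.6068.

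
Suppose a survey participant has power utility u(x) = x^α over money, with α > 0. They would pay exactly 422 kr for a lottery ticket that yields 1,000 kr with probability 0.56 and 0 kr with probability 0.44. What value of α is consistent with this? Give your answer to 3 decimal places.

α ≈ 0.672

The lottery's expected utility is 0.56·u(1000) + 0.44·u(0) = 0.56·1000^α (since u(0) = 0 for α > 0).
Equating: 422^α = 0.56·1000^α, i.e. 0.4220^α = 0.56.
Taking logs: α·ln(422/1000) = ln(0.56), so α = -0.579818 / -0.862750 ≈ 0.672.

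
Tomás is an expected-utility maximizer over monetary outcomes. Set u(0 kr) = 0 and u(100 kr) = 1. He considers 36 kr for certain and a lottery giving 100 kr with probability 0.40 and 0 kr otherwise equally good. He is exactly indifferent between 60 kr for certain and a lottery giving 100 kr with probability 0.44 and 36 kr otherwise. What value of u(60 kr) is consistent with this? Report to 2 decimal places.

The first gamble pins u(36 kr): it must equal 0.40·1 + 0.60·0 = 0.40.
Then u(60 kr) = 0.44·u(100 kr) + 0.56·u(36 kr) = 0.44·1.00 + 0.56·0.40 = 0.6640.

0.66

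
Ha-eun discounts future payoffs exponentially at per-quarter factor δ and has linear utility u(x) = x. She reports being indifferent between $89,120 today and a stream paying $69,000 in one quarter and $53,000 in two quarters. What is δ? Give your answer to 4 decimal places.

The stream is worth 69000δ + 53000δ² today, so 69000δ + 53000δ² = 89120.
Rearranged: 53000δ² + 69000δ − 89120 = 0.
δ = (−69000 + √(69000² + 4·53000·89120)) / (2·53000) = (−69000 + √23654440000.00) / 106000 ≈ 0.8000.

δ ≈ 0.8000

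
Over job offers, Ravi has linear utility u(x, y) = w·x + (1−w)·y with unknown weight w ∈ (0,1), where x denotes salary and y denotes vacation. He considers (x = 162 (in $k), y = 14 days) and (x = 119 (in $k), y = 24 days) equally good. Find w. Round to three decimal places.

w = 0.189

Indifference: w·162 + (1−w)·14 = w·119 + (1−w)·24.
Collecting terms: w·43 = (1−w)·10.
The marginal rate of substitution is 10/43, so w = 10/(43+10) = 0.189.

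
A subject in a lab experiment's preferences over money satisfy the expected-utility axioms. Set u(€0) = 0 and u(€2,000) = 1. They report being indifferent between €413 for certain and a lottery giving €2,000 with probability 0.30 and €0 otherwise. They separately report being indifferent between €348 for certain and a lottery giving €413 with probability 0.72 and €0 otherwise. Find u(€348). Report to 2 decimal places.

0.22

From the first indifference, u(€413) = 0.30·u(€2,000) + 0.70·u(€0) = 0.30·1 + 0.70·0 = 0.30.
Chaining: u(€348) = 0.72·0.30 + 0.28·0.00 = 0.2160.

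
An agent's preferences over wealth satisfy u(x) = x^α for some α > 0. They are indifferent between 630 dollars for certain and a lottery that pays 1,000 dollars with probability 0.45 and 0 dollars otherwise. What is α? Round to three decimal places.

α ≈ 1.728

EU(lottery) = 0.45·1000^α + 0.55·0 = 0.45·1000^α.
Setting u(630) equal to that: 630^α = 0.45·1000^α ⇒ (630/1000)^α = 0.45.
α = ln(0.45) / ln(630/1000) = -0.798508/-0.462035 ≈ 1.728.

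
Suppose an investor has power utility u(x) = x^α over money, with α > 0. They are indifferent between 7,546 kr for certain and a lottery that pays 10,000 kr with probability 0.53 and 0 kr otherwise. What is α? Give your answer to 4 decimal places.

α ≈ 2.2548

Since u(0) = 0, the lottery's EU is 0.53·10000^α.
Indifference: 7546^α = 0.53·10000^α, so (7546/10000)^α = 0.53.
Take logs: α = ln 0.53 / ln(7546/10000) ≈ 2.254800.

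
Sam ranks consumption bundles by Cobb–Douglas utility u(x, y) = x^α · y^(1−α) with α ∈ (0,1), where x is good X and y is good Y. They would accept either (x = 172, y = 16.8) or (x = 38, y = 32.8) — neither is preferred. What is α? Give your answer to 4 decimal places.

α ≈ 0.3071

Indifference: 172^α · 16.8^(1−α) = 38^α · 32.8^(1−α).
Taking logs: α·ln 172 + (1−α)·ln 16.8 = α·ln 38 + (1−α)·ln 32.8, i.e. α·1.5099083 = (1−α)·0.6690496.
So α/(1−α) = (0.6690496)/(1.5099083) = 0.4431061, and α = 0.4431061/1.4431061 ≈ 0.3071.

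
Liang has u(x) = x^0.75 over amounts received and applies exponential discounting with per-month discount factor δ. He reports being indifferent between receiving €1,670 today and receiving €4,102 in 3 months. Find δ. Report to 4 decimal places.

Indifference means u(1670) = δ^3 · u(4102), so δ^3 = u(1670)/u(4102).
With u(x) = x^0.75: δ^3 = 1670^0.75/4102^0.75 = (1670/4102)^0.75 = 0.50967.
Hence δ = (0.50967)^(1/3) = 0.798786.

δ ≈ 0.7988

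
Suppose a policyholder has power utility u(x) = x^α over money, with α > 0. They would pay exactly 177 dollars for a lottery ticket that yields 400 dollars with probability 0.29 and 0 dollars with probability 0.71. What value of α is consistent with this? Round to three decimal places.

EU(lottery) = 0.29·400^α + 0.71·0 = 0.29·400^α.
Equating: 177^α = 0.29·400^α, i.e. 0.4425^α = 0.29.
Take logs: α = ln 0.29 / ln(177/400) ≈ 1.51828.

α ≈ 1.518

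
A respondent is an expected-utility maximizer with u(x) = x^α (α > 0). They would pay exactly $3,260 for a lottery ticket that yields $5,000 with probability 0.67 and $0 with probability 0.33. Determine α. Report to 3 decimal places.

EU(lottery) = 0.67·5000^α + 0.33·0 = 0.67·5000^α.
Indifference: 3260^α = 0.67·5000^α, so (3260/5000)^α = 0.67.
Take logs: α = ln 0.67 / ln(3260/5000) ≈ 0.93633.

α ≈ 0.936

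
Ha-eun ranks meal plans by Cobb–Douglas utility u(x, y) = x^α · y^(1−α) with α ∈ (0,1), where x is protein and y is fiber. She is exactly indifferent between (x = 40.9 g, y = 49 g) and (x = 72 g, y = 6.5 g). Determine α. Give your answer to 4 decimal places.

Indifference: 40.9^α · 49^(1−α) = 72^α · 6.5^(1−α).
Taking logs: α·ln 40.9 + (1−α)·ln 49 = α·ln 72 + (1−α)·ln 6.5, i.e. α·-0.5655361 = (1−α)·-2.0200181.
With A = -0.5655361 and B = -2.0200181: α·A = (1−α)·B, so α = B/(A+B) = -2.0200181/-2.5855542 ≈ 0.7813.

α ≈ 0.7813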